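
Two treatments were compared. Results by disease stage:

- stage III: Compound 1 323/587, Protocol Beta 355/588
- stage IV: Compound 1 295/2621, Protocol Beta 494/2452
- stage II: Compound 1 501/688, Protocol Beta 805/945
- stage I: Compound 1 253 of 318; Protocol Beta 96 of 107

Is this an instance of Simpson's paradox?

Stage III: Compound 1 323/587 = 55.0%, Protocol Beta 355/588 = 60.4% → Protocol Beta
Stage IV: Compound 1 295/2621 = 11.3%, Protocol Beta 494/2452 = 20.1% → Protocol Beta
Stage II: Compound 1 501/688 = 72.8%, Protocol Beta 805/945 = 85.2% → Protocol Beta
Stage I: Compound 1 253/318 = 79.6%, Protocol Beta 96/107 = 89.7% → Protocol Beta
Overall: Compound 1 1372/4214 = 32.6%, Protocol Beta 1750/4092 = 42.8% → Protocol Beta
Protocol Beta wins overall and in every disease group — no reversal.

No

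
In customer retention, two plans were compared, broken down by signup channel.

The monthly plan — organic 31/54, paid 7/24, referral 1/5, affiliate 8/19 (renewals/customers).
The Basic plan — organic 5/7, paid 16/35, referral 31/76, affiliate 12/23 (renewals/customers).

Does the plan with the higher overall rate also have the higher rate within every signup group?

Organic: the monthly plan 31/54 = 57.4%, the Basic plan 5/7 = 71.4% → the Basic plan
Paid: the monthly plan 7/24 = 29.2%, the Basic plan 16/35 = 45.7% → the Basic plan
Referral: the monthly plan 1/5 = 20.0%, the Basic plan 31/76 = 40.8% → the Basic plan
Affiliate: the monthly plan 8/19 = 42.1%, the Basic plan 12/23 = 52.2% → the Basic plan
Overall: the monthly plan 47/102 = 46.1%, the Basic plan 64/141 = 45.4% → the monthly plan
The Basic plan wins each signup group but the monthly plan wins overall — the comparison reverses. The Basic plan's customers skew toward referral, which has a lower base rate.

No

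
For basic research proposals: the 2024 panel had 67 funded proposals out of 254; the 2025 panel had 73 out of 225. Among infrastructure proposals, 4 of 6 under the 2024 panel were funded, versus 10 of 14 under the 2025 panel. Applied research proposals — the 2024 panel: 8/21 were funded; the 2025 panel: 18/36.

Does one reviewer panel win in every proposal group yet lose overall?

Basic research: the 2024 panel 67/254 = 26.4%, the 2025 panel 73/225 = 32.4% → the 2025 panel
Infrastructure: the 2024 panel 4/6 = 66.7%, the 2025 panel 10/14 = 71.4% → the 2025 panel
Applied research: the 2024 panel 8/21 = 38.1%, the 2025 panel 18/36 = 50.0% → the 2025 panel
Overall: the 2024 panel 79/281 = 28.1%, the 2025 panel 101/275 = 36.7% → the 2025 panel
The 2025 panel wins overall and in every proposal group — no reversal.

No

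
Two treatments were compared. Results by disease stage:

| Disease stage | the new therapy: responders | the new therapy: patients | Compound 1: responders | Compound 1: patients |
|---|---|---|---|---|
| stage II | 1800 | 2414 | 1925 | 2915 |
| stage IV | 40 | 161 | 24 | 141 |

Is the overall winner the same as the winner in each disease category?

Stage II: the new therapy 1800/2414 = 74.6%, Compound 1 1925/2915 = 66.0% → the new therapy
Stage IV: the new therapy 40/161 = 24.8%, Compound 1 24/141 = 17.0% → the new therapy
Overall: the new therapy 1840/2575 = 71.5%, Compound 1 1949/3056 = 63.8% → the new therapy
The new therapy wins overall and in every disease group — no reversal.

Yes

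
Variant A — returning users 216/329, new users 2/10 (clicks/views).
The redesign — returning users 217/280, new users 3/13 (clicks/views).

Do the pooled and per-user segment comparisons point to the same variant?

Returning users: Variant A 216/329 = 65.7%, the redesign 217/280 = 77.5% → the redesign
New users: Variant A 2/10 = 20.0%, the redesign 3/13 = 23.1% → the redesign
Overall: Variant A 218/339 = 64.3%, the redesign 220/293 = 75.1% → the redesign
The redesign wins overall and in every user group — no reversal.

Yes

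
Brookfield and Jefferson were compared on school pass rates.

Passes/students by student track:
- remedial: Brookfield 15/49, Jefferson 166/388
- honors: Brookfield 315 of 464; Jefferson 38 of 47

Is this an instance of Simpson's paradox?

Remedial: Brookfield 15/49 = 30.6%, Jefferson 166/388 = 42.8% → Jefferson
Honors: Brookfield 315/464 = 67.9%, Jefferson 38/47 = 80.9% → Jefferson
Overall: Brookfield 330/513 = 64.3%, Jefferson 204/435 = 46.9% → Brookfield
Jefferson wins each student group but Brookfield wins overall — the comparison reverses. Jefferson's students skew toward remedial, which has a lower base rate.

Yes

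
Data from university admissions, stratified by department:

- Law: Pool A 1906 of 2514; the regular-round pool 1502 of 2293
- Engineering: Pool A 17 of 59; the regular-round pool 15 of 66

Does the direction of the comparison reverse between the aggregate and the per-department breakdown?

Law: Pool A 1906/2514 = 75.8%, the regular-round pool 1502/2293 = 65.5% → Pool A
Engineering: Pool A 17/59 = 28.8%, the regular-round pool 15/66 = 22.7% → Pool A
Overall: Pool A 1923/2573 = 74.7%, the regular-round pool 1517/2359 = 64.3% → Pool A
Pool A wins overall and in every department group — no reversal.

No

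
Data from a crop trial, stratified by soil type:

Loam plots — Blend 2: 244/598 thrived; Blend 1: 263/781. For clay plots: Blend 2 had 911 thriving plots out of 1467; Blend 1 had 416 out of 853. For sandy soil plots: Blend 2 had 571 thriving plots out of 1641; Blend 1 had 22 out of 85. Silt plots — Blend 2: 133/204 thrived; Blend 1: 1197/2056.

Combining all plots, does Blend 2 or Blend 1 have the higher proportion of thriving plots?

Blend 1

Loam: Blend 2 244/598 = 40.8%, Blend 1 263/781 = 33.7% → Blend 2
Clay: Blend 2 911/1467 = 62.1%, Blend 1 416/853 = 48.8% → Blend 2
Sandy soil: Blend 2 571/1641 = 34.8%, Blend 1 22/85 = 25.9% → Blend 2
Silt: Blend 2 133/204 = 65.2%, Blend 1 1197/2056 = 58.2% → Blend 2
Overall: Blend 2 1859/3910 = 47.5%, Blend 1 1898/3775 = 50.3% → Blend 1
(Blend 2 wins every soil group but Blend 1 wins overall — Blend 2's plots skew toward the low-rate sandy soil group.)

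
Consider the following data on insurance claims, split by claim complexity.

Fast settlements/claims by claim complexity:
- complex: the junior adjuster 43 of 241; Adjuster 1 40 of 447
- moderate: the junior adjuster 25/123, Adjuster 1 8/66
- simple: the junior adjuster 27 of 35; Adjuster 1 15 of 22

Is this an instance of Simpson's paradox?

Complex: the junior adjuster 43/241 = 17.8%, Adjuster 1 40/447 = 8.9% → the junior adjuster
Moderate: the junior adjuster 25/123 = 20.3%, Adjuster 1 8/66 = 12.1% → the junior adjuster
Simple: the junior adjuster 27/35 = 77.1%, Adjuster 1 15/22 = 68.2% → the junior adjuster
Overall: the junior adjuster 95/399 = 23.8%, Adjuster 1 63/535 = 11.8% → the junior adjuster
The junior adjuster wins overall and in every claim group — no reversal.

No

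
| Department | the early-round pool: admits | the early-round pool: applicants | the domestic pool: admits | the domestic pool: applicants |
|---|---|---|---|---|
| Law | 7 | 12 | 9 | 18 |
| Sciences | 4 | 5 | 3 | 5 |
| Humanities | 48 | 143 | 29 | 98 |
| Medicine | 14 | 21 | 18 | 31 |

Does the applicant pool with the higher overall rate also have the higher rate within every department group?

Yes

Law: the early-round pool 7/12 = 58.3%, the domestic pool 9/18 = 50.0% → the early-round pool
Sciences: the early-round pool 4/5 = 80.0%, the domestic pool 3/5 = 60.0% → the early-round pool
Humanities: the early-round pool 48/143 = 33.6%, the domestic pool 29/98 = 29.6% → the early-round pool
Medicine: the early-round pool 14/21 = 66.7%, the domestic pool 18/31 = 58.1% → the early-round pool
Overall: the early-round pool 73/181 = 40.3%, the domestic pool 59/152 = 38.8% → the early-round pool
The early-round pool wins overall and in every department group — no reversal.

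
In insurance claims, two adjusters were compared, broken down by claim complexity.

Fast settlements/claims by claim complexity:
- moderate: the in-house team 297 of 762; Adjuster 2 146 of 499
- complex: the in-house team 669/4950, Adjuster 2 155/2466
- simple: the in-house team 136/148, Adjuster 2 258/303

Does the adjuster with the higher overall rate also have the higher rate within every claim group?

Yes

Moderate: the in-house team 297/762 = 39.0%, Adjuster 2 146/499 = 29.3% → the in-house team
Complex: the in-house team 669/4950 = 13.5%, Adjuster 2 155/2466 = 6.3% → the in-house team
Simple: the in-house team 136/148 = 91.9%, Adjuster 2 258/303 = 85.1% → the in-house team
Overall: the in-house team 1102/5860 = 18.8%, Adjuster 2 559/3268 = 17.1% → the in-house team
The in-house team wins overall and in every claim group — no reversal.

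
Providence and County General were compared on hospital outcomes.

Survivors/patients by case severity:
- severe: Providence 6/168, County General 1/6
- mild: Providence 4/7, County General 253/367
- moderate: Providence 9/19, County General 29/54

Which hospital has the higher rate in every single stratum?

County General

Severe: Providence 6/168 = 3.6%, County General 1/6 = 16.7% → County General
Mild: Providence 4/7 = 57.1%, County General 253/367 = 68.9% → County General
Moderate: Providence 9/19 = 47.4%, County General 29/54 = 53.7% → County General
County General has the higher rate in all 3 groups.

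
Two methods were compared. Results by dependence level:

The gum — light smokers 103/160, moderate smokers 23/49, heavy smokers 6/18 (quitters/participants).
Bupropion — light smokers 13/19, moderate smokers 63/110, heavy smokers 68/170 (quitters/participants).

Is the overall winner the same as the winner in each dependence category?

Light smokers: the gum 103/160 = 64.4%, bupropion 13/19 = 68.4% → bupropion
Moderate smokers: the gum 23/49 = 46.9%, bupropion 63/110 = 57.3% → bupropion
Heavy smokers: the gum 6/18 = 33.3%, bupropion 68/170 = 40.0% → bupropion
Overall: the gum 132/227 = 58.1%, bupropion 144/299 = 48.2% → the gum
Bupropion wins each dependence group but the gum wins overall — the comparison reverses. Bupropion's participants skew toward heavy smokers, which has a lower base rate.

No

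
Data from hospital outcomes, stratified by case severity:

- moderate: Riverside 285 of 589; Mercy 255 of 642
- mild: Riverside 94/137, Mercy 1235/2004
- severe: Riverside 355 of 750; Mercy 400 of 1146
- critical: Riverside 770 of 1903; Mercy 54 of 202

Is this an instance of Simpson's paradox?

Moderate: Riverside 285/589 = 48.4%, Mercy 255/642 = 39.7% → Riverside
Mild: Riverside 94/137 = 68.6%, Mercy 1235/2004 = 61.6% → Riverside
Severe: Riverside 355/750 = 47.3%, Mercy 400/1146 = 34.9% → Riverside
Critical: Riverside 770/1903 = 40.5%, Mercy 54/202 = 26.7% → Riverside
Overall: Riverside 1504/3379 = 44.5%, Mercy 1944/3994 = 48.7% → Mercy
Riverside wins each case group but Mercy wins overall — the comparison reverses. Riverside's patients skew toward critical, which has a lower base rate.

Yes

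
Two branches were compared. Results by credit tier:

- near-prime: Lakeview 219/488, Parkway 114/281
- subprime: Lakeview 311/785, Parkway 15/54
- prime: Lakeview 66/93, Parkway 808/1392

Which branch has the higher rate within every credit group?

Near-prime: Lakeview 219/488 = 44.9%, Parkway 114/281 = 40.6% → Lakeview
Subprime: Lakeview 311/785 = 39.6%, Parkway 15/54 = 27.8% → Lakeview
Prime: Lakeview 66/93 = 71.0%, Parkway 808/1392 = 58.0% → Lakeview
Lakeview has the higher rate in all 3 groups.

Lakeview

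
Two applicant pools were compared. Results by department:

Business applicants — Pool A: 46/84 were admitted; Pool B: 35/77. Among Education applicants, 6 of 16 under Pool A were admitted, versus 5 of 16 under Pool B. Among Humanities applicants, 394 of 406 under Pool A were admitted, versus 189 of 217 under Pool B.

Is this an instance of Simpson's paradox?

Business: Pool A 46/84 = 54.8%, Pool B 35/77 = 45.5% → Pool A
Education: Pool A 6/16 = 37.5%, Pool B 5/16 = 31.2% → Pool A
Humanities: Pool A 394/406 = 97.0%, Pool B 189/217 = 87.1% → Pool A
Overall: Pool A 446/506 = 88.1%, Pool B 229/310 = 73.9% → Pool A
Pool A wins overall and in every department group — no reversal.

No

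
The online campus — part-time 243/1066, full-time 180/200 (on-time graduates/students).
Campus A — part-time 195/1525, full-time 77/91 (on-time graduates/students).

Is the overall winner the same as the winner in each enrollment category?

Part-time: the online campus 243/1066 = 22.8%, Campus A 195/1525 = 12.8% → the online campus
Full-time: the online campus 180/200 = 90.0%, Campus A 77/91 = 84.6% → the online campus
Overall: the online campus 423/1266 = 33.4%, Campus A 272/1616 = 16.8% → the online campus
The online campus wins overall and in every enrollment group — no reversal.

Yes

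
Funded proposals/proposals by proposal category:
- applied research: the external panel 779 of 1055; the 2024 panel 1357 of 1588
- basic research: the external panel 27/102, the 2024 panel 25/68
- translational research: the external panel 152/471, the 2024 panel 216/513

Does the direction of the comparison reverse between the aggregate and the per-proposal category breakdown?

Applied research: the external panel 779/1055 = 73.8%, the 2024 panel 1357/1588 = 85.5% → the 2024 panel
Basic research: the external panel 27/102 = 26.5%, the 2024 panel 25/68 = 36.8% → the 2024 panel
Translational research: the external panel 152/471 = 32.3%, the 2024 panel 216/513 = 42.1% → the 2024 panel
Overall: the external panel 958/1628 = 58.8%, the 2024 panel 1598/2169 = 73.7% → the 2024 panel
The 2024 panel wins overall and in every proposal group — no reversal.

No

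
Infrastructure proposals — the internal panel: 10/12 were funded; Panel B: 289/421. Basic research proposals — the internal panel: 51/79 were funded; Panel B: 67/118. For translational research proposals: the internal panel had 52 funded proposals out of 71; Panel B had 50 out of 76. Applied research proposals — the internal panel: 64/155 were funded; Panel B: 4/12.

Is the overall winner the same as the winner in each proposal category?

No

Infrastructure: the internal panel 10/12 = 83.3%, Panel B 289/421 = 68.6% → the internal panel
Basic research: the internal panel 51/79 = 64.6%, Panel B 67/118 = 56.8% → the internal panel
Translational research: the internal panel 52/71 = 73.2%, Panel B 50/76 = 65.8% → the internal panel
Applied research: the internal panel 64/155 = 41.3%, Panel B 4/12 = 33.3% → the internal panel
Overall: the internal panel 177/317 = 55.8%, Panel B 410/627 = 65.4% → Panel B
The internal panel wins each proposal group but Panel B wins overall — the comparison reverses. The internal panel's proposals skew toward applied research, which has a lower base rate.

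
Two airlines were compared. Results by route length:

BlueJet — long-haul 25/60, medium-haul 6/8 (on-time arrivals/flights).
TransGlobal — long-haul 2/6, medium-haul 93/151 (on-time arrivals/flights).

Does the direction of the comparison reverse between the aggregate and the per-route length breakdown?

Long-haul: BlueJet 25/60 = 41.7%, TransGlobal 2/6 = 33.3% → BlueJet
Medium-haul: BlueJet 6/8 = 75.0%, TransGlobal 93/151 = 61.6% → BlueJet
Overall: BlueJet 31/68 = 45.6%, TransGlobal 95/157 = 60.5% → TransGlobal
BlueJet wins each route group but TransGlobal wins overall — the comparison reverses. BlueJet's flights skew toward long-haul, which has a lower base rate.

Yes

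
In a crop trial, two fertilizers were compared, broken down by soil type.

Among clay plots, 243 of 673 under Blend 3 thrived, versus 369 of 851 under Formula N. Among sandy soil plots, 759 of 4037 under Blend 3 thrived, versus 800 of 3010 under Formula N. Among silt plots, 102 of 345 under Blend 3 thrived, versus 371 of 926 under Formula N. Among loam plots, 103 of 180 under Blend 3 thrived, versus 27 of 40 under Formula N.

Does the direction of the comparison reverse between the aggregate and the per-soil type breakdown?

Clay: Blend 3 243/673 = 36.1%, Formula N 369/851 = 43.4% → Formula N
Sandy soil: Blend 3 759/4037 = 18.8%, Formula N 800/3010 = 26.6% → Formula N
Silt: Blend 3 102/345 = 29.6%, Formula N 371/926 = 40.1% → Formula N
Loam: Blend 3 103/180 = 57.2%, Formula N 27/40 = 67.5% → Formula N
Overall: Blend 3 1207/5235 = 23.1%, Formula N 1567/4827 = 32.5% → Formula N
Formula N wins overall and in every soil group — no reversal.

No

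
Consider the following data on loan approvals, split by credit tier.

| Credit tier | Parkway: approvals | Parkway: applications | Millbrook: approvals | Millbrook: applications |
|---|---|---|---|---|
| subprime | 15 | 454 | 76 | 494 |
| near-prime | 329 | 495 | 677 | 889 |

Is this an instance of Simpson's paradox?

No

Subprime: Parkway 15/454 = 3.3%, Millbrook 76/494 = 15.4% → Millbrook
Near-prime: Parkway 329/495 = 66.5%, Millbrook 677/889 = 76.2% → Millbrook
Overall: Parkway 344/949 = 36.2%, Millbrook 753/1383 = 54.4% → Millbrook
Millbrook wins overall and in every credit group — no reversal.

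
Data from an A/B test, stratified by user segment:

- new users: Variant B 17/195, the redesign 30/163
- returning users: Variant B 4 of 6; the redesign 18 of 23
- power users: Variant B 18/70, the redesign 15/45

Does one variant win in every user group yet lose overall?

New users: Variant B 17/195 = 8.7%, the redesign 30/163 = 18.4% → the redesign
Returning users: Variant B 4/6 = 66.7%, the redesign 18/23 = 78.3% → the redesign
Power users: Variant B 18/70 = 25.7%, the redesign 15/45 = 33.3% → the redesign
Overall: Variant B 39/271 = 14.4%, the redesign 63/231 = 27.3% → the redesign
The redesign wins overall and in every user group — no reversal.

No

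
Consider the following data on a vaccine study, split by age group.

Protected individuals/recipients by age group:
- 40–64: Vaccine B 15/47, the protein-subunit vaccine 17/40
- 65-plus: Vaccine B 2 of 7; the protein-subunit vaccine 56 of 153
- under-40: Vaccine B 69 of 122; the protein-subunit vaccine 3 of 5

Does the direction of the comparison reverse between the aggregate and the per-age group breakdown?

40–64: Vaccine B 15/47 = 31.9%, the protein-subunit vaccine 17/40 = 42.5% → the protein-subunit vaccine
65-plus: Vaccine B 2/7 = 28.6%, the protein-subunit vaccine 56/153 = 36.6% → the protein-subunit vaccine
Under-40: Vaccine B 69/122 = 56.6%, the protein-subunit vaccine 3/5 = 60.0% → the protein-subunit vaccine
Overall: Vaccine B 86/176 = 48.9%, the protein-subunit vaccine 76/198 = 38.4% → Vaccine B
The protein-subunit vaccine wins each age group but Vaccine B wins overall — the comparison reverses. The protein-subunit vaccine's recipients skew toward 65-plus, which has a lower base rate.

Yes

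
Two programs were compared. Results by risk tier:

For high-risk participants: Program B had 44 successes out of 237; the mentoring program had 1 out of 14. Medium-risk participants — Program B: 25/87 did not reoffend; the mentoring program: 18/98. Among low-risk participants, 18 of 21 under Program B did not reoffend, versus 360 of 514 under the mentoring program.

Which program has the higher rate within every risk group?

Program B

High-risk: Program B 44/237 = 18.6%, the mentoring program 1/14 = 7.1% → Program B
Medium-risk: Program B 25/87 = 28.7%, the mentoring program 18/98 = 18.4% → Program B
Low-risk: Program B 18/21 = 85.7%, the mentoring program 360/514 = 70.0% → Program B
Program B has the higher rate in all 3 groups.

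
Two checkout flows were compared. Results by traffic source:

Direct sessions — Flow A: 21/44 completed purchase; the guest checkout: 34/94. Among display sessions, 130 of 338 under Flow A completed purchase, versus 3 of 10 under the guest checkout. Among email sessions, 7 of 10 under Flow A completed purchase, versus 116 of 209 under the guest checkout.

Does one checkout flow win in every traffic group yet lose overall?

Direct: Flow A 21/44 = 47.7%, the guest checkout 34/94 = 36.2% → Flow A
Display: Flow A 130/338 = 38.5%, the guest checkout 3/10 = 30.0% → Flow A
Email: Flow A 7/10 = 70.0%, the guest checkout 116/209 = 55.5% → Flow A
Overall: Flow A 158/392 = 40.3%, the guest checkout 153/313 = 48.9% → the guest checkout
Flow A wins each traffic group but the guest checkout wins overall — the comparison reverses. Flow A's sessions skew toward display, which has a lower base rate.

Yes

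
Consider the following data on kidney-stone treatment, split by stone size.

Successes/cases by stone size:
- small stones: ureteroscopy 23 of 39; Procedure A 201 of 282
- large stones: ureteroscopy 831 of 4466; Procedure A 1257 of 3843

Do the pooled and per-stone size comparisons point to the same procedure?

Small stones: ureteroscopy 23/39 = 59.0%, Procedure A 201/282 = 71.3% → Procedure A
Large stones: ureteroscopy 831/4466 = 18.6%, Procedure A 1257/3843 = 32.7% → Procedure A
Overall: ureteroscopy 854/4505 = 19.0%, Procedure A 1458/4125 = 35.3% → Procedure A
Procedure A wins overall and in every stone group — no reversal.

Yes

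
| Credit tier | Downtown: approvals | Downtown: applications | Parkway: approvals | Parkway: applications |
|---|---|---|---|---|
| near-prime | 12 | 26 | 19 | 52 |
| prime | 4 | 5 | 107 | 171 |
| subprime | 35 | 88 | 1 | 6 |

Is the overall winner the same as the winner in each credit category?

Near-prime: Downtown 12/26 = 46.2%, Parkway 19/52 = 36.5% → Downtown
Prime: Downtown 4/5 = 80.0%, Parkway 107/171 = 62.6% → Downtown
Subprime: Downtown 35/88 = 39.8%, Parkway 1/6 = 16.7% → Downtown
Overall: Downtown 51/119 = 42.9%, Parkway 127/229 = 55.5% → Parkway
Downtown wins each credit group but Parkway wins overall — the comparison reverses. Downtown's applications skew toward subprime, which has a lower base rate.

No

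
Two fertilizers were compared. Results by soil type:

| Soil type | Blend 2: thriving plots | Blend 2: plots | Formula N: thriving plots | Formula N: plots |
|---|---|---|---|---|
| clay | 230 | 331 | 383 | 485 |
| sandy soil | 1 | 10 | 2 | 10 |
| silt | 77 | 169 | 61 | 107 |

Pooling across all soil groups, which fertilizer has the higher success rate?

Formula N

Clay: Blend 2 230/331 = 69.5%, Formula N 383/485 = 79.0% → Formula N
Sandy soil: Blend 2 1/10 = 10.0%, Formula N 2/10 = 20.0% → Formula N
Silt: Blend 2 77/169 = 45.6%, Formula N 61/107 = 57.0% → Formula N
Overall: Blend 2 308/510 = 60.4%, Formula N 446/602 = 74.1% → Formula N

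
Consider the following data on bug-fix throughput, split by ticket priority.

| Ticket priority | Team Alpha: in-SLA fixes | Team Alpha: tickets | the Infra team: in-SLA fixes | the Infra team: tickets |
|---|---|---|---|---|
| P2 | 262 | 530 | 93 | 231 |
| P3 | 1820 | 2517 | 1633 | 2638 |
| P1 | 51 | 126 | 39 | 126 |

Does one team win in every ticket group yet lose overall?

P2: Team Alpha 262/530 = 49.4%, the Infra team 93/231 = 40.3% → Team Alpha
P3: Team Alpha 1820/2517 = 72.3%, the Infra team 1633/2638 = 61.9% → Team Alpha
P1: Team Alpha 51/126 = 40.5%, the Infra team 39/126 = 31.0% → Team Alpha
Overall: Team Alpha 2133/3173 = 67.2%, the Infra team 1765/2995 = 58.9% → Team Alpha
Team Alpha wins overall and in every ticket group — no reversal.

No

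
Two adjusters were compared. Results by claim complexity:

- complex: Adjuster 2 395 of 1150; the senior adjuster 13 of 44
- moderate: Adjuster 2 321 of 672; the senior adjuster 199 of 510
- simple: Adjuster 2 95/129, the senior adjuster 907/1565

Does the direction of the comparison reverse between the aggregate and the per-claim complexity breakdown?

Yes

Complex: Adjuster 2 395/1150 = 34.3%, the senior adjuster 13/44 = 29.5% → Adjuster 2
Moderate: Adjuster 2 321/672 = 47.8%, the senior adjuster 199/510 = 39.0% → Adjuster 2
Simple: Adjuster 2 95/129 = 73.6%, the senior adjuster 907/1565 = 58.0% → Adjuster 2
Overall: Adjuster 2 811/1951 = 41.6%, the senior adjuster 1119/2119 = 52.8% → the senior adjuster
Adjuster 2 wins each claim group but the senior adjuster wins overall — the comparison reverses. Adjuster 2's claims skew toward complex, which has a lower base rate.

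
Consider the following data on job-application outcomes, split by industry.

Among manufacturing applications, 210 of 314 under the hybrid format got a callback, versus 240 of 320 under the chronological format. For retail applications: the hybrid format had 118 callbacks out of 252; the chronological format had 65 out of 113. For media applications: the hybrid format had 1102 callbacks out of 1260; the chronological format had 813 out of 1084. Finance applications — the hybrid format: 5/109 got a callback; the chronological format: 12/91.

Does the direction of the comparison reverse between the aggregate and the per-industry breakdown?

No

Manufacturing: the hybrid format 210/314 = 66.9%, the chronological format 240/320 = 75.0% → the chronological format
Retail: the hybrid format 118/252 = 46.8%, the chronological format 65/113 = 57.5% → the chronological format
Media: the hybrid format 1102/1260 = 87.5%, the chronological format 813/1084 = 75.0% → the hybrid format
Finance: the hybrid format 5/109 = 4.6%, the chronological format 12/91 = 13.2% → the chronological format
Overall: the hybrid format 1435/1935 = 74.2%, the chronological format 1130/1608 = 70.3% → the hybrid format
Neither sweeps: the hybrid format wins 1 of 4 groups, the chronological format wins 3. The hybrid format wins overall but not every group — no Simpson reversal.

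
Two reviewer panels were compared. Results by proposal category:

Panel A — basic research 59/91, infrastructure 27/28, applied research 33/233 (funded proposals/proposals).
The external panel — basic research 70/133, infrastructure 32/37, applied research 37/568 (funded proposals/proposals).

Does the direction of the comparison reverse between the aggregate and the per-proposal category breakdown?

Basic research: Panel A 59/91 = 64.8%, the external panel 70/133 = 52.6% → Panel A
Infrastructure: Panel A 27/28 = 96.4%, the external panel 32/37 = 86.5% → Panel A
Applied research: Panel A 33/233 = 14.2%, the external panel 37/568 = 6.5% → Panel A
Overall: Panel A 119/352 = 33.8%, the external panel 139/738 = 18.8% → Panel A
Panel A wins overall and in every proposal group — no reversal.

No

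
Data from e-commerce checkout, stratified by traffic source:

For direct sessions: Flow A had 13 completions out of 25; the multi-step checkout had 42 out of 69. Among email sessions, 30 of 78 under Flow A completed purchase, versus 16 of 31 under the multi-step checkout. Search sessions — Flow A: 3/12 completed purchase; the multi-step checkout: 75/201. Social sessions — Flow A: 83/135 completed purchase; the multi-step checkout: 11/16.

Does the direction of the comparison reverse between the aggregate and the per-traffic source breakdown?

Yes

Direct: Flow A 13/25 = 52.0%, the multi-step checkout 42/69 = 60.9% → the multi-step checkout
Email: Flow A 30/78 = 38.5%, the multi-step checkout 16/31 = 51.6% → the multi-step checkout
Search: Flow A 3/12 = 25.0%, the multi-step checkout 75/201 = 37.3% → the multi-step checkout
Social: Flow A 83/135 = 61.5%, the multi-step checkout 11/16 = 68.8% → the multi-step checkout
Overall: Flow A 129/250 = 51.6%, the multi-step checkout 144/317 = 45.4% → Flow A
The multi-step checkout wins each traffic group but Flow A wins overall — the comparison reverses. The multi-step checkout's sessions skew toward search, which has a lower base rate.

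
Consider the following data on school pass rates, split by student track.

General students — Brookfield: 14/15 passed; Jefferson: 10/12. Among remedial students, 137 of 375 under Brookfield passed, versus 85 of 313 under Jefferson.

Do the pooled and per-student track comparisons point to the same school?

Yes

General: Brookfield 14/15 = 93.3%, Jefferson 10/12 = 83.3% → Brookfield
Remedial: Brookfield 137/375 = 36.5%, Jefferson 85/313 = 27.2% → Brookfield
Overall: Brookfield 151/390 = 38.7%, Jefferson 95/325 = 29.2% → Brookfield
Brookfield wins overall and in every student group — no reversal.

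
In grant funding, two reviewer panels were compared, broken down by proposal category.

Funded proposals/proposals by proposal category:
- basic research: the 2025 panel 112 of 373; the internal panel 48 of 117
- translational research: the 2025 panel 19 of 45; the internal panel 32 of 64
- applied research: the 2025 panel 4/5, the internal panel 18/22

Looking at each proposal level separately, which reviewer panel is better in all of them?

Basic research: the 2025 panel 112/373 = 30.0%, the internal panel 48/117 = 41.0% → the internal panel
Translational research: the 2025 panel 19/45 = 42.2%, the internal panel 32/64 = 50.0% → the internal panel
Applied research: the 2025 panel 4/5 = 80.0%, the internal panel 18/22 = 81.8% → the internal panel
The internal panel has the higher rate in all 3 groups.

the internal panel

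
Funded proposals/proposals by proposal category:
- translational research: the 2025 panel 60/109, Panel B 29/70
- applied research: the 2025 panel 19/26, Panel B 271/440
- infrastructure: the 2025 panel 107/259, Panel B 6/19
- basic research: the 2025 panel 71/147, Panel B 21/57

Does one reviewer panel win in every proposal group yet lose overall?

Translational research: the 2025 panel 60/109 = 55.0%, Panel B 29/70 = 41.4% → the 2025 panel
Applied research: the 2025 panel 19/26 = 73.1%, Panel B 271/440 = 61.6% → the 2025 panel
Infrastructure: the 2025 panel 107/259 = 41.3%, Panel B 6/19 = 31.6% → the 2025 panel
Basic research: the 2025 panel 71/147 = 48.3%, Panel B 21/57 = 36.8% → the 2025 panel
Overall: the 2025 panel 257/541 = 47.5%, Panel B 327/586 = 55.8% → Panel B
The 2025 panel wins each proposal group but Panel B wins overall — the comparison reverses. The 2025 panel's proposals skew toward infrastructure, which has a lower base rate.

Yes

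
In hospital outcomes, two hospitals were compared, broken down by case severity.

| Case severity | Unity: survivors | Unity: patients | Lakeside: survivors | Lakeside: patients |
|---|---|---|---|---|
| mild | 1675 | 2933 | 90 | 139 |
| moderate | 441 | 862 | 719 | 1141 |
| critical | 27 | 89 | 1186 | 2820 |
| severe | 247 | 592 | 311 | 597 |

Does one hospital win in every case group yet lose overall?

Mild: Unity 1675/2933 = 57.1%, Lakeside 90/139 = 64.7% → Lakeside
Moderate: Unity 441/862 = 51.2%, Lakeside 719/1141 = 63.0% → Lakeside
Critical: Unity 27/89 = 30.3%, Lakeside 1186/2820 = 42.1% → Lakeside
Severe: Unity 247/592 = 41.7%, Lakeside 311/597 = 52.1% → Lakeside
Overall: Unity 2390/4476 = 53.4%, Lakeside 2306/4697 = 49.1% → Unity
Lakeside wins each case group but Unity wins overall — the comparison reverses. Lakeside's patients skew toward critical, which has a lower base rate.

Yes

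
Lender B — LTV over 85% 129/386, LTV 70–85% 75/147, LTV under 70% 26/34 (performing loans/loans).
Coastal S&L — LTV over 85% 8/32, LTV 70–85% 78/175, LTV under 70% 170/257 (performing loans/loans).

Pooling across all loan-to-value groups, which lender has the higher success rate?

LTV over 85%: Lender B 129/386 = 33.4%, Coastal S&L 8/32 = 25.0% → Lender B
LTV 70–85%: Lender B 75/147 = 51.0%, Coastal S&L 78/175 = 44.6% → Lender B
LTV under 70%: Lender B 26/34 = 76.5%, Coastal S&L 170/257 = 66.1% → Lender B
Overall: Lender B 230/567 = 40.6%, Coastal S&L 256/464 = 55.2% → Coastal S&L
(Lender B wins every loan-to-value group but Coastal S&L wins overall — Lender B's loans skew toward the low-rate LTV over 85% group.)

Coastal S&L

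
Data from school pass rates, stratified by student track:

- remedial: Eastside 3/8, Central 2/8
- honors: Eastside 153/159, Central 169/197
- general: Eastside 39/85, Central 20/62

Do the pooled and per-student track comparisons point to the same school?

Yes

Remedial: Eastside 3/8 = 37.5%, Central 2/8 = 25.0% → Eastside
Honors: Eastside 153/159 = 96.2%, Central 169/197 = 85.8% → Eastside
General: Eastside 39/85 = 45.9%, Central 20/62 = 32.3% → Eastside
Overall: Eastside 195/252 = 77.4%, Central 191/267 = 71.5% → Eastside
Eastside wins overall and in every student group — no reversal.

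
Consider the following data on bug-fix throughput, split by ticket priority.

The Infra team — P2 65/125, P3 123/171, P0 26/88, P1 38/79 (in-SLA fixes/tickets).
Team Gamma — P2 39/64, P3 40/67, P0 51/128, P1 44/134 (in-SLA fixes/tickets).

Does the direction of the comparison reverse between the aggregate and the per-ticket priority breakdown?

P2: the Infra team 65/125 = 52.0%, Team Gamma 39/64 = 60.9% → Team Gamma
P3: the Infra team 123/171 = 71.9%, Team Gamma 40/67 = 59.7% → the Infra team
P0: the Infra team 26/88 = 29.5%, Team Gamma 51/128 = 39.8% → Team Gamma
P1: the Infra team 38/79 = 48.1%, Team Gamma 44/134 = 32.8% → the Infra team
Overall: the Infra team 252/463 = 54.4%, Team Gamma 174/393 = 44.3% → the Infra team
Neither sweeps: the Infra team wins 2 of 4 groups, Team Gamma wins 2. The Infra team wins overall but not every group — no Simpson reversal.

No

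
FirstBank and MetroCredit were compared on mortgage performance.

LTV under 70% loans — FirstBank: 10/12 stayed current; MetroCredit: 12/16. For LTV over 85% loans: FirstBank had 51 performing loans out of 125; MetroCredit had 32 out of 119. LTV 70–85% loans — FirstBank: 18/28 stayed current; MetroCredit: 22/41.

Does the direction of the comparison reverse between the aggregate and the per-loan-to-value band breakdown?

LTV under 70%: FirstBank 10/12 = 83.3%, MetroCredit 12/16 = 75.0% → FirstBank
LTV over 85%: FirstBank 51/125 = 40.8%, MetroCredit 32/119 = 26.9% → FirstBank
LTV 70–85%: FirstBank 18/28 = 64.3%, MetroCredit 22/41 = 53.7% → FirstBank
Overall: FirstBank 79/165 = 47.9%, MetroCredit 66/176 = 37.5% → FirstBank
FirstBank wins overall and in every loan-to-value group — no reversal.

No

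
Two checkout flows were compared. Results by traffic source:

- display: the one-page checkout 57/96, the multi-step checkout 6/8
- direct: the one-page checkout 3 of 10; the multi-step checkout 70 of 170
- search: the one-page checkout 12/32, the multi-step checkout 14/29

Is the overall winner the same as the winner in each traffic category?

No

Display: the one-page checkout 57/96 = 59.4%, the multi-step checkout 6/8 = 75.0% → the multi-step checkout
Direct: the one-page checkout 3/10 = 30.0%, the multi-step checkout 70/170 = 41.2% → the multi-step checkout
Search: the one-page checkout 12/32 = 37.5%, the multi-step checkout 14/29 = 48.3% → the multi-step checkout
Overall: the one-page checkout 72/138 = 52.2%, the multi-step checkout 90/207 = 43.5% → the one-page checkout
The multi-step checkout wins each traffic group but the one-page checkout wins overall — the comparison reverses. The multi-step checkout's sessions skew toward direct, which has a lower base rate.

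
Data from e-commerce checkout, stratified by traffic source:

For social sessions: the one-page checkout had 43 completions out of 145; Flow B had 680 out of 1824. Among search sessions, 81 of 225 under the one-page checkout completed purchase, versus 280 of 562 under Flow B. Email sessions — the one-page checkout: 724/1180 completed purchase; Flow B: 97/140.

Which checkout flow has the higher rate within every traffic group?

Social: the one-page checkout 43/145 = 29.7%, Flow B 680/1824 = 37.3% → Flow B
Search: the one-page checkout 81/225 = 36.0%, Flow B 280/562 = 49.8% → Flow B
Email: the one-page checkout 724/1180 = 61.4%, Flow B 97/140 = 69.3% → Flow B
Flow B has the higher rate in all 3 groups.

Flow B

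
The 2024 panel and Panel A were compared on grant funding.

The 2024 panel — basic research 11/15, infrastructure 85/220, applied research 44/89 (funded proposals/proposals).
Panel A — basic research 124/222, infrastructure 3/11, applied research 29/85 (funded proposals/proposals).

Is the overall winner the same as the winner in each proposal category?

No

Basic research: the 2024 panel 11/15 = 73.3%, Panel A 124/222 = 55.9% → the 2024 panel
Infrastructure: the 2024 panel 85/220 = 38.6%, Panel A 3/11 = 27.3% → the 2024 panel
Applied research: the 2024 panel 44/89 = 49.4%, Panel A 29/85 = 34.1% → the 2024 panel
Overall: the 2024 panel 140/324 = 43.2%, Panel A 156/318 = 49.1% → Panel A
The 2024 panel wins each proposal group but Panel A wins overall — the comparison reverses. The 2024 panel's proposals skew toward infrastructure, which has a lower base rate.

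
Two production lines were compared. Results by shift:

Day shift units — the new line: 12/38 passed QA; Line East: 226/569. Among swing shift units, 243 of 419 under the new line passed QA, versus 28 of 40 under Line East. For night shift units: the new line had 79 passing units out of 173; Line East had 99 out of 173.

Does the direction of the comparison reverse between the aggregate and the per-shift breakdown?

Day shift: the new line 12/38 = 31.6%, Line East 226/569 = 39.7% → Line East
Swing shift: the new line 243/419 = 58.0%, Line East 28/40 = 70.0% → Line East
Night shift: the new line 79/173 = 45.7%, Line East 99/173 = 57.2% → Line East
Overall: the new line 334/630 = 53.0%, Line East 353/782 = 45.1% → the new line
Line East wins each shift group but the new line wins overall — the comparison reverses. Line East's units skew toward day shift, which has a lower base rate.

Yes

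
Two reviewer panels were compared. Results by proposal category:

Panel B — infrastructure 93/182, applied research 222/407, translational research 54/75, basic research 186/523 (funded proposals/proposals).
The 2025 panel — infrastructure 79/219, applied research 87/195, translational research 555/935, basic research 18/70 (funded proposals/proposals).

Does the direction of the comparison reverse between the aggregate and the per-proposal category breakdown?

Infrastructure: Panel B 93/182 = 51.1%, the 2025 panel 79/219 = 36.1% → Panel B
Applied research: Panel B 222/407 = 54.5%, the 2025 panel 87/195 = 44.6% → Panel B
Translational research: Panel B 54/75 = 72.0%, the 2025 panel 555/935 = 59.4% → Panel B
Basic research: Panel B 186/523 = 35.6%, the 2025 panel 18/70 = 25.7% → Panel B
Overall: Panel B 555/1187 = 46.8%, the 2025 panel 739/1419 = 52.1% → the 2025 panel
Panel B wins each proposal group but the 2025 panel wins overall — the comparison reverses. Panel B's proposals skew toward basic research, which has a lower base rate.

Yes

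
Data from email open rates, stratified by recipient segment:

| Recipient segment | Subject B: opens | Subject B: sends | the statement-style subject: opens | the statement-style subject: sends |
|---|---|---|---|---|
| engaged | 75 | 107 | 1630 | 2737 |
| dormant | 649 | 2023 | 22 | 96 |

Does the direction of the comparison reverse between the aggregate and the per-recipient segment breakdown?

Yes

Engaged: Subject B 75/107 = 70.1%, the statement-style subject 1630/2737 = 59.6% → Subject B
Dormant: Subject B 649/2023 = 32.1%, the statement-style subject 22/96 = 22.9% → Subject B
Overall: Subject B 724/2130 = 34.0%, the statement-style subject 1652/2833 = 58.3% → the statement-style subject
Subject B wins each recipient group but the statement-style subject wins overall — the comparison reverses. Subject B's sends skew toward dormant, which has a lower base rate.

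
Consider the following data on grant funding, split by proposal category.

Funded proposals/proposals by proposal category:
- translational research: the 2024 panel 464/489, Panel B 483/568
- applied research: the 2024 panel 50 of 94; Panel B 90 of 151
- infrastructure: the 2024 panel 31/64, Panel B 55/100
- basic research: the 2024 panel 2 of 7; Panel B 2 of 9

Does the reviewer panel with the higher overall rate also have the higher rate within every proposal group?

No

Translational research: the 2024 panel 464/489 = 94.9%, Panel B 483/568 = 85.0% → the 2024 panel
Applied research: the 2024 panel 50/94 = 53.2%, Panel B 90/151 = 59.6% → Panel B
Infrastructure: the 2024 panel 31/64 = 48.4%, Panel B 55/100 = 55.0% → Panel B
Basic research: the 2024 panel 2/7 = 28.6%, Panel B 2/9 = 22.2% → the 2024 panel
Overall: the 2024 panel 547/654 = 83.6%, Panel B 630/828 = 76.1% → the 2024 panel
Neither sweeps: the 2024 panel wins 2 of 4 groups, Panel B wins 2. The 2024 panel wins overall but not every group — no Simpson reversal.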